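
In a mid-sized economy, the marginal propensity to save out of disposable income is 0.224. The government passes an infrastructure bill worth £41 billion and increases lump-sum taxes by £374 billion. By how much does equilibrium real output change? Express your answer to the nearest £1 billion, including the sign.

MPC = 1 − MPS = 1 − 0.224 = 0.776.
Expenditure multiplier = 1/(1 − MPC) = 1/(1 − 0.776) = 1/0.224 ≈ 4.464.
ΔG contributes k·ΔG = (+£41 billion) / 0.224 ≈ +£183 billion.
ΔT of +£374 billion changes first-round spending by −c·ΔT = −£290.224 billion, contributing k·(−c·ΔT) = (−£290.224 billion) / 0.224 ≈ −£1,295.6 billion.
Net ΔY = k(ΔG − c·ΔT) = (−£249.224 billion) / 0.224 ≈ −£1,113 billion.

−£1,113 billion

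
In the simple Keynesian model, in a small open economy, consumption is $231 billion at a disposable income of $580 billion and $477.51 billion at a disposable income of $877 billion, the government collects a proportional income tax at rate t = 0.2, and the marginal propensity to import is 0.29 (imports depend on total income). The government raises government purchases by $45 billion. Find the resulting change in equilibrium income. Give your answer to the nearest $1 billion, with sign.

MPC = ΔC/ΔYd = (477.51 − 231)/(877 − 580) = 246.51/297 = 0.83.
Expenditure multiplier = 1/(1 − c(1−t) + m) = 1/(1 − 0.83×0.8 + 0.29) = 1/0.626 ≈ 1.597.
ΔY = k × ΔG = (+$45 billion) / 0.626 ≈ +$72 billion.

+$72 billion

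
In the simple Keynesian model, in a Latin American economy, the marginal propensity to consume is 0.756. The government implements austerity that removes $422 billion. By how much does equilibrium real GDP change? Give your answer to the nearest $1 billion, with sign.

Spending multiplier = 1/(1 − MPC) = 1/(1 − 0.756) = 1/0.244 ≈ 4.098.
ΔY = k × ΔG = (−$422 billion) / 0.244 ≈ −$1,730 billion.

−$1,730 billion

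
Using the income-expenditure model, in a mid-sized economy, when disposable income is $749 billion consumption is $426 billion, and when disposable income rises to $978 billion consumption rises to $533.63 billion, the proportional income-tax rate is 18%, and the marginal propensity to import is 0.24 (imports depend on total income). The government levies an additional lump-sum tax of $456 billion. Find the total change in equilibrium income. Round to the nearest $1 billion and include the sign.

MPC = ΔC/ΔYd = (533.63 − 426)/(978 − 749) = 107.63/229 = 0.47.
A lump-sum tax change of +$456 billion shifts disposable income by −$456 billion; first-round consumption changes by −c × ΔT = −0.47 × (+$456 billion) = −$214.32 billion.
Expenditure multiplier = 1/(1 − c(1−t) + m) = 1/(1 − 0.47×0.82 + 0.24) = 1/0.8546 ≈ 1.17.
The tax multiplier is −c × k ≈ −0.55, so ΔY = k × (−c·ΔT) = (−$214.32 billion) / 0.8546 ≈ −$251 billion.

−$251 billion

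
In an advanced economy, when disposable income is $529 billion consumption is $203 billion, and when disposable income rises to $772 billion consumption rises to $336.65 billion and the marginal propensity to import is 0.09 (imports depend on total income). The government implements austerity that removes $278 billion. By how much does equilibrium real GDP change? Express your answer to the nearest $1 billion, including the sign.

MPC = ΔC/ΔYd = (336.65 − 203)/(772 − 529) = 133.65/243 = 0.55.
Expenditure multiplier = 1/(1 − c + m) = 1/(1 − 0.55 + 0.09) = 1/0.54 ≈ 1.852.
ΔY = k × ΔG = (−$278 billion) / 0.54 ≈ −$515 billion.

−$515 billion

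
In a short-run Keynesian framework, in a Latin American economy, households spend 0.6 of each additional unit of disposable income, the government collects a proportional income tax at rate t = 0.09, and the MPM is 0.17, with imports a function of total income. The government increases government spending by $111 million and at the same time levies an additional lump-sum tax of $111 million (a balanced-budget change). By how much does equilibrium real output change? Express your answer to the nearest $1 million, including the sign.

+$71 million

Expenditure multiplier = 1/(1 − c(1−t) + m) = 1/(1 − 0.6×0.91 + 0.17) = 1/0.624 ≈ 1.603.
ΔG contributes k·ΔG = (+$111 million) / 0.624 ≈ +$177.9 million.
ΔT of +$111 million changes first-round spending by −c·ΔT = −$66.6 million, contributing k·(−c·ΔT) = (−$66.6 million) / 0.624 ≈ −$106.7 million.
Net ΔY = k(ΔG − c·ΔT) = (+$44.4 million) / 0.624 ≈ +$71 million.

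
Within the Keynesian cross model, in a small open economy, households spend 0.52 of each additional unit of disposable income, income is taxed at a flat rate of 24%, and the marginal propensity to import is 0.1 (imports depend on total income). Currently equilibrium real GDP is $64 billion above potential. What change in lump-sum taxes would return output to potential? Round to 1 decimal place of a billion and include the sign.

+$86.7 billion

Spending multiplier = 1/(1 − c(1−t) + m) = 1/(1 − 0.52×0.76 + 0.1) = 1/0.7048 ≈ 1.419.
Tax multiplier = −c·k = −0.52/0.7048 ≈ −0.738. Need ΔY = −$64 billion, so ΔT = ΔY/(−c·k) = −(−$64 billion) × 0.7048 / 0.52 ≈ +$86.7 billion.
The government should raise lump-sum taxes by $86.7 billion.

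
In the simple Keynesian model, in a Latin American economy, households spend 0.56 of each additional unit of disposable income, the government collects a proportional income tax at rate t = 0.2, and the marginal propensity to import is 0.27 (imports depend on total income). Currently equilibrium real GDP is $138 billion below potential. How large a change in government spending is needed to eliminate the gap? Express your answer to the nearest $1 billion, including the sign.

+$113 billion

Spending multiplier = 1/(1 − c(1−t) + m) = 1/(1 − 0.56×0.8 + 0.27) = 1/0.822 ≈ 1.217.
Need ΔY = +$138 billion, so ΔG = ΔY/k = (+$138 billion) × 0.822 ≈ +$113 billion.
The government should increase government spending by $113 billion.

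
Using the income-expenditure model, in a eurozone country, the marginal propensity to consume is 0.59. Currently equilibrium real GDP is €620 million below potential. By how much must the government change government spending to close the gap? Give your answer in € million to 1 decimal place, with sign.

Spending multiplier = 1/(1 − MPC) = 1/(1 − 0.59) = 1/0.41 ≈ 2.439.
Need ΔY = +€620 million, so ΔG = ΔY/k = (+€620 million) × 0.41 = +€254.2 million.
The government should increase government spending by €254.2 million.

+€254.2 million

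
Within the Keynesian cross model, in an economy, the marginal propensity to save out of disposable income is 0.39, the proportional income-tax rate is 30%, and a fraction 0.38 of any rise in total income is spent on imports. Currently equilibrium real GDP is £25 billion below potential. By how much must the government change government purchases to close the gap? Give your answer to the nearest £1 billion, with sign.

MPC = 1 − MPS = 1 − 0.39 = 0.61.
Spending multiplier = 1/(1 − c(1−t) + m) = 1/(1 − 0.61×0.7 + 0.38) = 1/0.953 ≈ 1.049.
Need ΔY = +£25 billion, so ΔG = ΔY/k = (+£25 billion) × 0.953 ≈ +£24 billion.
The government should increase government purchases by £24 billion.

+£24 billion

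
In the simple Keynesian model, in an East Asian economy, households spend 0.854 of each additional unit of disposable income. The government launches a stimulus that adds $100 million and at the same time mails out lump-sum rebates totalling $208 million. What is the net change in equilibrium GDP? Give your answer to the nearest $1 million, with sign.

+$1,902 million

Expenditure multiplier = 1/(1 − MPC) = 1/(1 − 0.854) = 1/0.146 ≈ 6.849.
ΔG contributes k·ΔG = (+$100 million) / 0.146 ≈ +$684.9 million.
ΔT of −$208 million changes first-round spending by −c·ΔT = +$177.632 million, contributing k·(−c·ΔT) = (+$177.632 million) / 0.146 ≈ +$1,216.7 million.
Net ΔY = k(ΔG − c·ΔT) = (+$277.632 million) / 0.146 ≈ +$1,902 million.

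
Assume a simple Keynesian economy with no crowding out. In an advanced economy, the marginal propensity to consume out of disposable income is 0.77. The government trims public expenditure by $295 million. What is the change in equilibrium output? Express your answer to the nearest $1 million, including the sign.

−$1,283 million

Expenditure multiplier = 1/(1 − MPC) = 1/(1 − 0.77) = 1/0.23 ≈ 4.348.
ΔY = k × ΔG = (−$295 million) / 0.23 ≈ −$1,283 million.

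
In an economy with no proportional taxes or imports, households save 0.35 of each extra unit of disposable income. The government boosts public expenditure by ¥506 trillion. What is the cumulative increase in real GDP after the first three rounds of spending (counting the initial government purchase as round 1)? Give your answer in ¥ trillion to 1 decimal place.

MPC = 1 − MPS = 1 − 0.35 = 0.65.
Round 1 adds ΔG = ¥506 trillion; each later round is MPC = 0.65 times the previous.
After 3 rounds: 506 + 328.9 + 213.785 = ΔG·(1 − c^3)/(1 − c) = 506 × (1 − 0.274625)/0.35 ≈ ¥1,048.7 trillion.

¥1,048.7 trillion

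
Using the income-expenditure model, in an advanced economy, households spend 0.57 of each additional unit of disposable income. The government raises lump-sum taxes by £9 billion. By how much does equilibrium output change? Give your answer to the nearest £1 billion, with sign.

−£12 billion

A lump-sum tax change of +£9 billion shifts disposable income by −£9 billion; first-round consumption changes by −c × ΔT = −0.57 × (+£9 billion) = −£5.13 billion.
Expenditure multiplier = 1/(1 − MPC) = 1/(1 − 0.57) = 1/0.43 ≈ 2.326.
The tax multiplier is −c × k ≈ −1.326, so ΔY = k × (−c·ΔT) = (−£5.13 billion) / 0.43 ≈ −£12 billion.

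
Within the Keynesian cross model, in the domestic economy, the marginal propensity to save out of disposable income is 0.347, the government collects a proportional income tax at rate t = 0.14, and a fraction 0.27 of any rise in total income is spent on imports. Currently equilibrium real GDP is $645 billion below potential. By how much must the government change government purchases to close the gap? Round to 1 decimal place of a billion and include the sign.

MPC = 1 − MPS = 1 − 0.347 = 0.653.
Spending multiplier = 1/(1 − c(1−t) + m) = 1/(1 − 0.653×0.86 + 0.27) = 1/0.70842 ≈ 1.412.
Need ΔY = +$645 billion, so ΔG = ΔY/k = (+$645 billion) × 0.70842 ≈ +$456.9 billion.
The government should increase government purchases by $456.9 billion.

+$456.9 billion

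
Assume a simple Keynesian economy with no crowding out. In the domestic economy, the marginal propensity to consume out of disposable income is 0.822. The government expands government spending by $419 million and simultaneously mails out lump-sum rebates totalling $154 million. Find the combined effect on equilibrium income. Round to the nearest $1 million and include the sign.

+$3,065 million

Expenditure multiplier = 1/(1 − MPC) = 1/(1 − 0.822) = 1/0.178 ≈ 5.618.
ΔG contributes k·ΔG = (+$419 million) / 0.178 ≈ +$2,353.9 million.
ΔT of −$154 million changes first-round spending by −c·ΔT = +$126.588 million, contributing k·(−c·ΔT) = (+$126.588 million) / 0.178 ≈ +$711.2 million.
Net ΔY = k(ΔG − c·ΔT) = (+$545.588 million) / 0.178 ≈ +$3,065 million.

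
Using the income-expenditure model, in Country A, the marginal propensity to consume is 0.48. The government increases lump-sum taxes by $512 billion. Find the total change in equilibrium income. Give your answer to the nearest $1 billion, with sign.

A lump-sum tax change of +$512 billion shifts disposable income by −$512 billion; first-round consumption changes by −c × ΔT = −0.48 × (+$512 billion) = −$245.76 billion.
Expenditure multiplier = 1/(1 − MPC) = 1/(1 − 0.48) = 1/0.52 ≈ 1.923.
The tax multiplier is −c × k ≈ −0.923, so ΔY = k × (−c·ΔT) = (−$245.76 billion) / 0.52 ≈ −$473 billion.

−$473 billion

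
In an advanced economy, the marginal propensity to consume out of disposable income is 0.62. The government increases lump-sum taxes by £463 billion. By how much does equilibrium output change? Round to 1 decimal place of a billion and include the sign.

−£755.4 billion

A lump-sum tax change of +£463 billion shifts disposable income by −£463 billion; first-round consumption changes by −c × ΔT = −0.62 × (+£463 billion) = −£287.06 billion.
Expenditure multiplier = 1/(1 − MPC) = 1/(1 − 0.62) = 1/0.38 ≈ 2.632.
The tax multiplier is −c × k ≈ −1.632, so ΔY = k × (−c·ΔT) = (−£287.06 billion) / 0.38 ≈ −£755.4 billion.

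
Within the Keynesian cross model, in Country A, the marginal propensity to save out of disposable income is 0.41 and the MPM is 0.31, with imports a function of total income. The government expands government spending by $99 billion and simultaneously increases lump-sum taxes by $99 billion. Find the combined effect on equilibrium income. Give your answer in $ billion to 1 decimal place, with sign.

MPC = 1 − MPS = 1 − 0.41 = 0.59.
Expenditure multiplier = 1/(1 − c + m) = 1/(1 − 0.59 + 0.31) = 1/0.72 ≈ 1.389.
ΔG contributes k·ΔG = (+$99 billion) / 0.72 = +$137.5 billion.
ΔT of +$99 billion changes first-round spending by −c·ΔT = −$58.41 billion, contributing k·(−c·ΔT) = (−$58.41 billion) / 0.72 ≈ −$81.1 billion.
Net ΔY = k(ΔG − c·ΔT) = (+$40.59 billion) / 0.72 ≈ +$56.4 billion.

+$56.4 billion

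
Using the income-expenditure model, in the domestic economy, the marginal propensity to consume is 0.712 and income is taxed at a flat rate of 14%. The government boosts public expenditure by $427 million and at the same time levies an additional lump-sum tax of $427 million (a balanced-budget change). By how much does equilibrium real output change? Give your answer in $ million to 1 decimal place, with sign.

Expenditure multiplier = 1/(1 − c(1−t)) = 1/(1 − 0.712×0.86) = 1/0.38768 ≈ 2.579.
ΔG contributes k·ΔG = (+$427 million) / 0.38768 ≈ +$1,101.4 million.
ΔT of +$427 million changes first-round spending by −c·ΔT = −$304.024 million, contributing k·(−c·ΔT) = (−$304.024 million) / 0.38768 ≈ −$784.2 million.
Net ΔY = k(ΔG − c·ΔT) = (+$122.976 million) / 0.38768 ≈ +$317.2 million.

+$317.2 million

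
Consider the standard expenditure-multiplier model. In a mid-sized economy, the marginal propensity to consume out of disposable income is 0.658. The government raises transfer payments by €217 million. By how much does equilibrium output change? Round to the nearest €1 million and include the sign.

+€418 million

The transfer change shifts disposable income by +€217 million, so first-round consumption changes by c·ΔTR = 0.658 × (+€217 million) = +€142.786 million.
Expenditure multiplier = 1/(1 − MPC) = 1/(1 − 0.658) = 1/0.342 ≈ 2.924.
The transfer multiplier is c × k ≈ 1.924, so ΔY = k × (c·ΔTR) = (+€142.786 million) / 0.342 ≈ +€418 million.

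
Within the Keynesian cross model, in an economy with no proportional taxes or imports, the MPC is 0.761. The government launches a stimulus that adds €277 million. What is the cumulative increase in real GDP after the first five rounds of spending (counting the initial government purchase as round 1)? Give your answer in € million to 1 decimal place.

Round 1 adds ΔG = €277 million; each later round is MPC = 0.761 times the previous.
After 5 rounds: 277 + 210.797 + 160.416517 + 122.076969437 + 92.900573741557 = ΔG·(1 − c^5)/(1 − c) = 277 × (1 − 0.255225041939801)/0.239 ≈ €863.2 million.

€863.2 million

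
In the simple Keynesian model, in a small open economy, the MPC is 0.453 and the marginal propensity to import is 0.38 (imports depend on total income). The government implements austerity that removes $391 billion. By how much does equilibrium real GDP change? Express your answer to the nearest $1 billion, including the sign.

−$422 billion

Government-spending multiplier = 1/(1 − c + m) = 1/(1 − 0.453 + 0.38) = 1/0.927 ≈ 1.079.
ΔY = k × ΔG = (−$391 billion) / 0.927 ≈ −$422 billion.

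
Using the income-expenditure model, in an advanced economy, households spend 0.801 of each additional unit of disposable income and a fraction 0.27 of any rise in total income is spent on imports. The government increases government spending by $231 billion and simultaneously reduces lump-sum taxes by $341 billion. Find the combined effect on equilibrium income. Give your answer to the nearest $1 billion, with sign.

Expenditure multiplier = 1/(1 − c + m) = 1/(1 − 0.801 + 0.27) = 1/0.469 ≈ 2.132.
ΔG contributes k·ΔG = (+$231 billion) / 0.469 ≈ +$492.5 billion.
ΔT of −$341 billion changes first-round spending by −c·ΔT = +$273.141 billion, contributing k·(−c·ΔT) = (+$273.141 billion) / 0.469 ≈ +$582.4 billion.
Net ΔY = k(ΔG − c·ΔT) = (+$504.141 billion) / 0.469 ≈ +$1,075 billion.

+$1,075 billion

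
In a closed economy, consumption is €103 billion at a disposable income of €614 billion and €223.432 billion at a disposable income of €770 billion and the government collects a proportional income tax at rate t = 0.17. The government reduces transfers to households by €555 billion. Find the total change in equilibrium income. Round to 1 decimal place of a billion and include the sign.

−€1,192.7 billion

MPC = ΔC/ΔYd = (223.432 − 103)/(770 − 614) = 120.432/156 = 0.772.
The transfer change shifts disposable income by −€555 billion, so first-round consumption changes by c·ΔTR = 0.772 × (−€555 billion) = −€428.46 billion.
Expenditure multiplier = 1/(1 − c(1−t)) = 1/(1 − 0.772×0.83) = 1/0.35924 ≈ 2.784.
The transfer multiplier is c × k ≈ 2.149, so ΔY = k × (c·ΔTR) = (−€428.46 billion) / 0.35924 ≈ −€1,192.7 billion.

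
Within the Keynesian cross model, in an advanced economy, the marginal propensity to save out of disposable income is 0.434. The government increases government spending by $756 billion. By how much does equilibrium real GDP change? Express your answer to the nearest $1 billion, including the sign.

MPC = 1 − MPS = 1 − 0.434 = 0.566.
Expenditure multiplier = 1/(1 − MPC) = 1/(1 − 0.566) = 1/0.434 ≈ 2.304.
ΔY = k × ΔG = (+$756 billion) / 0.434 ≈ +$1,742 billion.

+$1,742 billion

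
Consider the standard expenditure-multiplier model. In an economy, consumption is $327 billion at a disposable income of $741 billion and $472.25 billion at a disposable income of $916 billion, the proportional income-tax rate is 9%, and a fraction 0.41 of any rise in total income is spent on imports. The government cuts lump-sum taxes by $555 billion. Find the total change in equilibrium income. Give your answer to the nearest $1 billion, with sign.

+$704 billion

MPC = ΔC/ΔYd = (472.25 − 327)/(916 − 741) = 145.25/175 = 0.83.
A lump-sum tax change of −$555 billion shifts disposable income by +$555 billion; first-round consumption changes by −c × ΔT = −0.83 × (−$555 billion) = +$460.65 billion.
Expenditure multiplier = 1/(1 − c(1−t) + m) = 1/(1 − 0.83×0.91 + 0.41) = 1/0.6547 ≈ 1.527.
The tax multiplier is −c × k ≈ −1.268, so ΔY = k × (−c·ΔT) = (+$460.65 billion) / 0.6547 ≈ +$704 billion.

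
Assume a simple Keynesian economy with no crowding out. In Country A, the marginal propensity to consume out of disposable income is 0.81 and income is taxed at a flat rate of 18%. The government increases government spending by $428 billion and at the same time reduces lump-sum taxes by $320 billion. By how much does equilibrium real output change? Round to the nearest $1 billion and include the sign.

+$2,046 billion

Expenditure multiplier = 1/(1 − c(1−t)) = 1/(1 − 0.81×0.82) = 1/0.3358 ≈ 2.978.
ΔG contributes k·ΔG = (+$428 billion) / 0.3358 ≈ +$1,274.6 billion.
ΔT of −$320 billion changes first-round spending by −c·ΔT = +$259.2 billion, contributing k·(−c·ΔT) = (+$259.2 billion) / 0.3358 ≈ +$771.9 billion.
Net ΔY = k(ΔG − c·ΔT) = (+$687.2 billion) / 0.3358 ≈ +$2,046 billion.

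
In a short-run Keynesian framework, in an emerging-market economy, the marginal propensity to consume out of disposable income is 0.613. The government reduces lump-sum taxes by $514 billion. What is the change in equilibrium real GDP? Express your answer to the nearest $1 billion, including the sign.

A lump-sum tax change of −$514 billion shifts disposable income by +$514 billion; first-round consumption changes by −c × ΔT = −0.613 × (−$514 billion) = +$315.082 billion.
Expenditure multiplier = 1/(1 − MPC) = 1/(1 − 0.613) = 1/0.387 ≈ 2.584.
The tax multiplier is −c × k ≈ −1.584, so ΔY = k × (−c·ΔT) = (+$315.082 billion) / 0.387 ≈ +$814 billion.

+$814 billion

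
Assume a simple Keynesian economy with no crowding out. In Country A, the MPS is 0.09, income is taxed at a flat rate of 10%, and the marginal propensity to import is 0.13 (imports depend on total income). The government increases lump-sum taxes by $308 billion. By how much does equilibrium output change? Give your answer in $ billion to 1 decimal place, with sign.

MPC = 1 − MPS = 1 − 0.09 = 0.91.
A lump-sum tax change of +$308 billion shifts disposable income by −$308 billion; first-round consumption changes by −c × ΔT = −0.91 × (+$308 billion) = −$280.28 billion.
Expenditure multiplier = 1/(1 − c(1−t) + m) = 1/(1 − 0.91×0.9 + 0.13) = 1/0.311 ≈ 3.215.
The tax multiplier is −c × k ≈ −2.926, so ΔY = k × (−c·ΔT) = (−$280.28 billion) / 0.311 ≈ −$901.2 billion.

−$901.2 billion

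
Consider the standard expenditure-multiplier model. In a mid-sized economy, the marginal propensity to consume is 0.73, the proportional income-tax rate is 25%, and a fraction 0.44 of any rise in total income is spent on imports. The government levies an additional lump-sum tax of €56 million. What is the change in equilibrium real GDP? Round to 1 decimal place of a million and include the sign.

A lump-sum tax change of +€56 million shifts disposable income by −€56 million; first-round consumption changes by −c × ΔT = −0.73 × (+€56 million) = −€40.88 million.
Expenditure multiplier = 1/(1 − c(1−t) + m) = 1/(1 − 0.73×0.75 + 0.44) = 1/0.8925 ≈ 1.12.
The tax multiplier is −c × k ≈ −0.818, so ΔY = k × (−c·ΔT) = (−€40.88 million) / 0.8925 ≈ −€45.8 million.

−€45.8 million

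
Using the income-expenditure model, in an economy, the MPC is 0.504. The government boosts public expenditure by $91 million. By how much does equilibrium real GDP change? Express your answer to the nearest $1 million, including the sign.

+$183 million

Spending multiplier = 1/(1 − MPC) = 1/(1 − 0.504) = 1/0.496 ≈ 2.016.
ΔY = k × ΔG = (+$91 million) / 0.496 ≈ +$183 million.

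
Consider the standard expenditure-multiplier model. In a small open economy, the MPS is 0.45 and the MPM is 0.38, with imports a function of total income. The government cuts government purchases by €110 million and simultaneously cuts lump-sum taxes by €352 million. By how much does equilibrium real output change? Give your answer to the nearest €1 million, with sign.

+€101 million

MPC = 1 − MPS = 1 − 0.45 = 0.55.
Expenditure multiplier = 1/(1 − c + m) = 1/(1 − 0.55 + 0.38) = 1/0.83 ≈ 1.205.
ΔG contributes k·ΔG = (−€110 million) / 0.83 ≈ −€132.5 million.
ΔT of −€352 million changes first-round spending by −c·ΔT = +€193.6 million, contributing k·(−c·ΔT) = (+€193.6 million) / 0.83 ≈ +€233.3 million.
Net ΔY = k(ΔG − c·ΔT) = (+€83.6 million) / 0.83 ≈ +€101 million.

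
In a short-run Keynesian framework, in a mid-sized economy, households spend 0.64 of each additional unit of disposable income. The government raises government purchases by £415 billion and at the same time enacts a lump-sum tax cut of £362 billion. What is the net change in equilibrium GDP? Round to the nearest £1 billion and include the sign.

Expenditure multiplier = 1/(1 − MPC) = 1/(1 − 0.64) = 1/0.36 ≈ 2.778.
ΔG contributes k·ΔG = (+£415 billion) / 0.36 ≈ +£1,152.8 billion.
ΔT of −£362 billion changes first-round spending by −c·ΔT = +£231.68 billion, contributing k·(−c·ΔT) = (+£231.68 billion) / 0.36 ≈ +£643.6 billion.
Net ΔY = k(ΔG − c·ΔT) = (+£646.68 billion) / 0.36 ≈ +£1,796 billion.

+£1,796 billion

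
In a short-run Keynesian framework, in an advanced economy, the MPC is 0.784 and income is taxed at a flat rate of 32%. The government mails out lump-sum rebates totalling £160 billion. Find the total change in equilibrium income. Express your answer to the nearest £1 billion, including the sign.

+£269 billion

A lump-sum tax change of −£160 billion shifts disposable income by +£160 billion; first-round consumption changes by −c × ΔT = −0.784 × (−£160 billion) = +£125.44 billion.
Expenditure multiplier = 1/(1 − c(1−t)) = 1/(1 − 0.784×0.68) = 1/0.46688 ≈ 2.142.
The tax multiplier is −c × k ≈ −1.679, so ΔY = k × (−c·ΔT) = (+£125.44 billion) / 0.46688 ≈ +£269 billion.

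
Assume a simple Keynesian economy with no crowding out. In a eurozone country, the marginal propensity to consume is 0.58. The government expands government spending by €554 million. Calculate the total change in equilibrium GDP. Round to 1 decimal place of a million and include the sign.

Government-spending multiplier = 1/(1 − MPC) = 1/(1 − 0.58) = 1/0.42 ≈ 2.381.
ΔY = k × ΔG = (+€554 million) / 0.42 ≈ +€1,319 million.

+€1,319.0 million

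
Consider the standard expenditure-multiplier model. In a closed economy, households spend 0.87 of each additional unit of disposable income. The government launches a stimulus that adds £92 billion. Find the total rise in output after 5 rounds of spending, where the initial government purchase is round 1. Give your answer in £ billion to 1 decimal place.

£355.0 billion

Round 1 adds ΔG = £92 billion; each later round is MPC = 0.87 times the previous.
After 5 rounds: 92 + 80.04 + 69.6348 + 60.582276 + 52.70658012 = ΔG·(1 − c^5)/(1 − c) = 92 × (1 − 0.4984209207)/0.13 ≈ £355 billion.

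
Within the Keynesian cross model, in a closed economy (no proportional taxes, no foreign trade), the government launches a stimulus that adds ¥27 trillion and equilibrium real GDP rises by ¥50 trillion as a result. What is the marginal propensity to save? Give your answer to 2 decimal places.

0.54

Implied spending multiplier k = ΔY/ΔG = 50/27 ≈ 1.8519.
Since k = 1/(1 − MPC), MPC = 1 − 1/k = 1 − ΔG/ΔY = 1 − 27/50 = 0.46.
MPS = 1 − MPC = 0.54.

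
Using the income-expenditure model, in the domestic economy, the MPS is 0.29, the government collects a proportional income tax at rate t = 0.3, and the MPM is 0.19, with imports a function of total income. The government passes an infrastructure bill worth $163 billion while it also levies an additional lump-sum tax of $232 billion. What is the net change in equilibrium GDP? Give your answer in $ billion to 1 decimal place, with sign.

−$2.5 billion

MPC = 1 − MPS = 1 − 0.29 = 0.71.
Expenditure multiplier = 1/(1 − c(1−t) + m) = 1/(1 − 0.71×0.7 + 0.19) = 1/0.693 ≈ 1.443.
ΔG contributes k·ΔG = (+$163 billion) / 0.693 ≈ +$235.2 billion.
ΔT of +$232 billion changes first-round spending by −c·ΔT = −$164.72 billion, contributing k·(−c·ΔT) = (−$164.72 billion) / 0.693 ≈ −$237.7 billion.
Net ΔY = k(ΔG − c·ΔT) = (−$1.72 billion) / 0.693 ≈ −$2.5 billion.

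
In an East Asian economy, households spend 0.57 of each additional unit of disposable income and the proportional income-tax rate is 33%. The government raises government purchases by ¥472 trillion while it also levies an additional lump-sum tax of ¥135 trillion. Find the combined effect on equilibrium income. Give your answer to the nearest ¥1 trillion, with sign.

Expenditure multiplier = 1/(1 − c(1−t)) = 1/(1 − 0.57×0.67) = 1/0.6181 ≈ 1.618.
ΔG contributes k·ΔG = (+¥472 trillion) / 0.6181 ≈ +¥763.6 trillion.
ΔT of +¥135 trillion changes first-round spending by −c·ΔT = −¥76.95 trillion, contributing k·(−c·ΔT) = (−¥76.95 trillion) / 0.6181 ≈ −¥124.5 trillion.
Net ΔY = k(ΔG − c·ΔT) = (+¥395.05 trillion) / 0.6181 ≈ +¥639 trillion.

+¥639 trillion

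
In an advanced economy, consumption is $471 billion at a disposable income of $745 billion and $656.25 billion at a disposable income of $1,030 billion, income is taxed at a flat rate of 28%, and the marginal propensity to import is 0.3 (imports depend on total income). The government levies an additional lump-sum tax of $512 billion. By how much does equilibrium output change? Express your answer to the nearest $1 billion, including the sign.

MPC = ΔC/ΔYd = (656.25 − 471)/(1,030 − 745) = 185.25/285 = 0.65.
A lump-sum tax change of +$512 billion shifts disposable income by −$512 billion; first-round consumption changes by −c × ΔT = −0.65 × (+$512 billion) = −$332.8 billion.
Expenditure multiplier = 1/(1 − c(1−t) + m) = 1/(1 − 0.65×0.72 + 0.3) = 1/0.832 ≈ 1.202.
The tax multiplier is −c × k ≈ −0.781, so ΔY = k × (−c·ΔT) = (−$332.8 billion) / 0.832 = −$400 billion.

−$400 billion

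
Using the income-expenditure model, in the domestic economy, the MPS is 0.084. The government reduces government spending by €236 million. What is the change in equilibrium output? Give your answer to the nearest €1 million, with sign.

MPC = 1 − MPS = 1 − 0.084 = 0.916.
Expenditure multiplier = 1/(1 − MPC) = 1/(1 − 0.916) = 1/0.084 ≈ 11.905.
ΔY = k × ΔG = (−€236 million) / 0.084 ≈ −€2,810 million.

−€2,810 million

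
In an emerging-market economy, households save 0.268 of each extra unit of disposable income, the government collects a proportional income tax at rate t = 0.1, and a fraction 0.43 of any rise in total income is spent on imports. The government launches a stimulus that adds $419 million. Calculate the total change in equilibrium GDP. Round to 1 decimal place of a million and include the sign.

+$543.3 million

MPC = 1 − MPS = 1 − 0.268 = 0.732.
Spending multiplier = 1/(1 − c(1−t) + m) = 1/(1 − 0.732×0.9 + 0.43) = 1/0.7712 ≈ 1.297.
ΔY = k × ΔG = (+$419 million) / 0.7712 ≈ +$543.3 million.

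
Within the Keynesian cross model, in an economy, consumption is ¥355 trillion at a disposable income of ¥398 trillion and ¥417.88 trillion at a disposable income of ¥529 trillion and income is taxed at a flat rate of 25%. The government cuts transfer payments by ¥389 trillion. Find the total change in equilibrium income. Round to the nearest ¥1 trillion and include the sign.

−¥292 trillion

MPC = ΔC/ΔYd = (417.88 − 355)/(529 − 398) = 62.88/131 = 0.48.
The transfer change shifts disposable income by −¥389 trillion, so first-round consumption changes by c·ΔTR = 0.48 × (−¥389 trillion) = −¥186.72 trillion.
Expenditure multiplier = 1/(1 − c(1−t)) = 1/(1 − 0.48×0.75) = 1/0.64 ≈ 1.563.
The transfer multiplier is c × k = 0.75, so ΔY = k × (c·ΔTR) = (−¥186.72 trillion) / 0.64 ≈ −¥292 trillion.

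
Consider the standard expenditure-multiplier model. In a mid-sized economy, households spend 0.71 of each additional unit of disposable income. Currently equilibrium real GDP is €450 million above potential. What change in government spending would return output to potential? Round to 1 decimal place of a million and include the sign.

Spending multiplier = 1/(1 − MPC) = 1/(1 − 0.71) = 1/0.29 ≈ 3.448.
Need ΔY = −€450 million, so ΔG = ΔY/k = (−€450 million) × 0.29 = −€130.5 million.
The government should cut government spending by €130.5 million.

−€130.5 million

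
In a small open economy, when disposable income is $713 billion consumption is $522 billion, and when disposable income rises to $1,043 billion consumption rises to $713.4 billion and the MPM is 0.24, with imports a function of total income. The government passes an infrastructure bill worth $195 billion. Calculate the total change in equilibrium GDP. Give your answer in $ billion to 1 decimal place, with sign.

+$295.5 billion

MPC = ΔC/ΔYd = (713.4 − 522)/(1,043 − 713) = 191.4/330 = 0.58.
Spending multiplier = 1/(1 − c + m) = 1/(1 − 0.58 + 0.24) = 1/0.66 ≈ 1.515.
ΔY = k × ΔG = (+$195 billion) / 0.66 ≈ +$295.5 billion.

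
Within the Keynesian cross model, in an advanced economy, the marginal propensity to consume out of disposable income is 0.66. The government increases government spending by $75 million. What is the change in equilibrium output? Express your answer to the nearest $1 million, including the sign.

Expenditure multiplier = 1/(1 − MPC) = 1/(1 − 0.66) = 1/0.34 ≈ 2.941.
ΔY = k × ΔG = (+$75 million) / 0.34 ≈ +$221 million.

+$221 million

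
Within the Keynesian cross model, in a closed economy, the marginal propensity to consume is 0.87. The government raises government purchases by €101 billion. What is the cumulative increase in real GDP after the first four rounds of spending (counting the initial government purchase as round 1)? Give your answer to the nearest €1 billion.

Round 1 adds ΔG = €101 billion; each later round is MPC = 0.87 times the previous.
After 4 rounds: 101 + 87.87 + 76.4469 + 66.508803 = ΔG·(1 − c^4)/(1 − c) = 101 × (1 − 0.57289761)/0.13 ≈ €332 billion.

€332 billion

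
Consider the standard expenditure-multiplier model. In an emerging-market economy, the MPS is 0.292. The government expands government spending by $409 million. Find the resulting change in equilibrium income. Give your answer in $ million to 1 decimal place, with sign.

+$1,400.7 million

MPC = 1 − MPS = 1 − 0.292 = 0.708.
Spending multiplier = 1/(1 − MPC) = 1/(1 − 0.708) = 1/0.292 ≈ 3.425.
ΔY = k × ΔG = (+$409 million) / 0.292 ≈ +$1,400.7 million.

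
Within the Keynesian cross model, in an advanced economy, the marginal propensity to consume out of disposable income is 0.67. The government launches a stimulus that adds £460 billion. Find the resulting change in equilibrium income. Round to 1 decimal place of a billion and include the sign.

Government-spending multiplier = 1/(1 − MPC) = 1/(1 − 0.67) = 1/0.33 ≈ 3.03.
ΔY = k × ΔG = (+£460 billion) / 0.33 ≈ +£1,393.9 billion.

+£1,393.9 billion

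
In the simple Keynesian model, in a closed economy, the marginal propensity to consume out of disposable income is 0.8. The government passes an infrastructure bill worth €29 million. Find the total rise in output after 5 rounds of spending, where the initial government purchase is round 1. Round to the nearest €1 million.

€97 million

Round 1 adds ΔG = €29 million; each later round is MPC = 0.8 times the previous.
After 5 rounds: 29 + 23.2 + 18.56 + 14.848 + 11.8784 = ΔG·(1 − c^5)/(1 − c) = 29 × (1 − 0.32768)/0.2 ≈ €97 million.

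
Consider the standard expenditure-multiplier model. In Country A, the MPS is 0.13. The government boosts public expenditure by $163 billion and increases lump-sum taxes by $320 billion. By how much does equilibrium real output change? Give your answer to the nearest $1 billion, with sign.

−$888 billion

MPC = 1 − MPS = 1 − 0.13 = 0.87.
Expenditure multiplier = 1/(1 − MPC) = 1/(1 − 0.87) = 1/0.13 ≈ 7.692.
ΔG contributes k·ΔG = (+$163 billion) / 0.13 ≈ +$1,253.8 billion.
ΔT of +$320 billion changes first-round spending by −c·ΔT = −$278.4 billion, contributing k·(−c·ΔT) = (−$278.4 billion) / 0.13 ≈ −$2,141.5 billion.
Net ΔY = k(ΔG − c·ΔT) = (−$115.4 billion) / 0.13 ≈ −$888 billion.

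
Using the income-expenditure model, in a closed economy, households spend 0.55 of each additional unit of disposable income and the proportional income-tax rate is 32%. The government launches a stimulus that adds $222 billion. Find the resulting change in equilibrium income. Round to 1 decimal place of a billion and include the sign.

Spending multiplier = 1/(1 − c(1−t)) = 1/(1 − 0.55×0.68) = 1/0.626 ≈ 1.597.
ΔY = k × ΔG = (+$222 billion) / 0.626 ≈ +$354.6 billion.

+$354.6 billion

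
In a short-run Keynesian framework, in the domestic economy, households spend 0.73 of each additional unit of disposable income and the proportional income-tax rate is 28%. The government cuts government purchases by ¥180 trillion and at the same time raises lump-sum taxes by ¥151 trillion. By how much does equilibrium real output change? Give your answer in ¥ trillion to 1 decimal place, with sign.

−¥611.8 trillion

Expenditure multiplier = 1/(1 − c(1−t)) = 1/(1 − 0.73×0.72) = 1/0.4744 ≈ 2.108.
ΔG contributes k·ΔG = (−¥180 trillion) / 0.4744 ≈ −¥379.4 trillion.
ΔT of +¥151 trillion changes first-round spending by −c·ΔT = −¥110.23 trillion, contributing k·(−c·ΔT) = (−¥110.23 trillion) / 0.4744 ≈ −¥232.4 trillion.
Net ΔY = k(ΔG − c·ΔT) = (−¥290.23 trillion) / 0.4744 ≈ −¥611.8 trillion.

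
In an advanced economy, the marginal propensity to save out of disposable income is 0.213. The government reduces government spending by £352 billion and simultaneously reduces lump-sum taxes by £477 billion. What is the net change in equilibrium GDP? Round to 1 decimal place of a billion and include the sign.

MPC = 1 − MPS = 1 − 0.213 = 0.787.
Expenditure multiplier = 1/(1 − MPC) = 1/(1 − 0.787) = 1/0.213 ≈ 4.695.
ΔG contributes k·ΔG = (−£352 billion) / 0.213 ≈ −£1,652.6 billion.
ΔT of −£477 billion changes first-round spending by −c·ΔT = +£375.399 billion, contributing k·(−c·ΔT) = (+£375.399 billion) / 0.213 ≈ +£1,762.4 billion.
Net ΔY = k(ΔG − c·ΔT) = (+£23.399 billion) / 0.213 ≈ +£109.9 billion.

+£109.9 billion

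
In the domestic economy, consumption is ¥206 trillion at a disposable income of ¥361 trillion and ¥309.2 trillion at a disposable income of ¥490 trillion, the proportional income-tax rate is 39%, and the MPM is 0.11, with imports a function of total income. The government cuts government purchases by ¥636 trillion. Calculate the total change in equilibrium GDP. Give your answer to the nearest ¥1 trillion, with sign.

MPC = ΔC/ΔYd = (309.2 − 206)/(490 − 361) = 103.2/129 = 0.8.
Spending multiplier = 1/(1 − c(1−t) + m) = 1/(1 − 0.8×0.61 + 0.11) = 1/0.622 ≈ 1.608.
ΔY = k × ΔG = (−¥636 trillion) / 0.622 ≈ −¥1,023 trillion.

−¥1,023 trillion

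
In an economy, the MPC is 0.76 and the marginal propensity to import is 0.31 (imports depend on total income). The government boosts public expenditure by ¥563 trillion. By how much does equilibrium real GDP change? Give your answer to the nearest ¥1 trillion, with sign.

+¥1,024 trillion

Spending multiplier = 1/(1 − c + m) = 1/(1 − 0.76 + 0.31) = 1/0.55 ≈ 1.818.
ΔY = k × ΔG = (+¥563 trillion) / 0.55 ≈ +¥1,024 trillion.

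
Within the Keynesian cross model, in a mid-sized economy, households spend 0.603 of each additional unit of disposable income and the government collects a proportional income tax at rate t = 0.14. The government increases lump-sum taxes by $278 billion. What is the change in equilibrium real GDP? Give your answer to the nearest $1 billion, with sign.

−$348 billion

A lump-sum tax change of +$278 billion shifts disposable income by −$278 billion; first-round consumption changes by −c × ΔT = −0.603 × (+$278 billion) = −$167.634 billion.
Expenditure multiplier = 1/(1 − c(1−t)) = 1/(1 − 0.603×0.86) = 1/0.48142 ≈ 2.077.
The tax multiplier is −c × k ≈ −1.253, so ΔY = k × (−c·ΔT) = (−$167.634 billion) / 0.48142 ≈ −$348 billion.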